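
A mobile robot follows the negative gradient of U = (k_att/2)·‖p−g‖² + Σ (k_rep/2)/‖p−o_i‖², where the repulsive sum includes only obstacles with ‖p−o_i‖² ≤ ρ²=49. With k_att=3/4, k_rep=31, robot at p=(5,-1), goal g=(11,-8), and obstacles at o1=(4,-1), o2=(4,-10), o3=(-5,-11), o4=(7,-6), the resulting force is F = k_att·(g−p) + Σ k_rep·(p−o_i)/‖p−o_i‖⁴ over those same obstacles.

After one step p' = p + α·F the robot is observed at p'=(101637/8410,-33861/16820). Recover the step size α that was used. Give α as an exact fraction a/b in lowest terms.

α = 1/5

F_att = 3/4·(g−p) = 3/4·(6,-7) = (4.5000,-5.2500)
o1: d²=1 ≤ ρ²=49; F_rep = 31·(1,0)/1² = (31.0000,0.0000)
o2: d²=82 > ρ²=49 → inactive
o3: d²=200 > ρ²=49 → inactive
o4: d²=29 ≤ ρ²=49; F_rep = 31·(-2,5)/29² = (-0.0737,0.1843)
F = F_att + ΣF_rep = (35.4263,-5.0657)
Δp = p'−p = (7.0853,-1.0131); α = Δx/Fx = (59587/8410) / (59587/1682) = 1/5
check: Δy/Fy = (-17041/16820) / (-17041/3364) = 1/5 ✓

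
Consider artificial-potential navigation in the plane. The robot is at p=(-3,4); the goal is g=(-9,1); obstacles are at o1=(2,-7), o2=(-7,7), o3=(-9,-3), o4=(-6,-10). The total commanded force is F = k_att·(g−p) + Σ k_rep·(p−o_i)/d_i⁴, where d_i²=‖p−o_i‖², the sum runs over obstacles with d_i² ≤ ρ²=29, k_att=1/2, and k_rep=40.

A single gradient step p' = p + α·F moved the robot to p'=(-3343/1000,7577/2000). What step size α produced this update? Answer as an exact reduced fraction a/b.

α = 1/8

F_att = 1/2·(g−p) = 1/2·(-6,-3) = (-3.0000,-1.5000)
o1: d²=146 > ρ²=29 → inactive
o2: d²=25 ≤ ρ²=29; F_rep = 40·(4,-3)/25² = (0.2560,-0.1920)
o3: d²=85 > ρ²=29 → inactive
o4: d²=205 > ρ²=29 → inactive
F = F_att + ΣF_rep = (-2.7440,-1.6920)
Δp = p'−p = (-0.3430,-0.2115); α = Δx/Fx = (-343/1000) / (-343/125) = 1/8
check: Δy/Fy = (-423/2000) / (-423/250) = 1/8 ✓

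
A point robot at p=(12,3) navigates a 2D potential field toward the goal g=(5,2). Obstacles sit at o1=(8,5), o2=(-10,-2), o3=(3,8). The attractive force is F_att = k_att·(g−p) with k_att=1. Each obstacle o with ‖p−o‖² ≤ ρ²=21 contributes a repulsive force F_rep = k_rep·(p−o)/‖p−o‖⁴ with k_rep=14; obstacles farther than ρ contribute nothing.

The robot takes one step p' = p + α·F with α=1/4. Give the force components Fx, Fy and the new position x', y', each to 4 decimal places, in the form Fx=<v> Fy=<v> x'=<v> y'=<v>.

Fx=-6.8600 Fy=-1.0700 x'=10.2850 y'=2.7325

F_att = 1·(g−p) = 1·(-7,-1) = (-7.0000,-1.0000)
o1: d²=20 ≤ ρ²=21; F_rep = 14·(4,-2)/20² = (0.1400,-0.0700)
o2: d²=509 > ρ²=21 → inactive
o3: d²=106 > ρ²=21 → inactive
F = F_att + ΣF_rep = (-6.8600,-1.0700)
p' = p + 1/4·F = (10.2850,2.7325)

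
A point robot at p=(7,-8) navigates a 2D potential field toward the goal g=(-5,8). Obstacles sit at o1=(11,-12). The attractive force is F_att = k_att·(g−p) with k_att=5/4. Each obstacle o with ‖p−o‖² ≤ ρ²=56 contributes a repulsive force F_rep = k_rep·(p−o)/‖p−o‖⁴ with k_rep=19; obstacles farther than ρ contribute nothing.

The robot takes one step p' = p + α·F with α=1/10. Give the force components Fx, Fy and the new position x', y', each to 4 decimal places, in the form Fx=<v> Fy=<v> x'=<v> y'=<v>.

F_att = 5/4·(g−p) = 5/4·(-12,16) = (-15.0000,20.0000)
o1: d²=32 ≤ ρ²=56; F_rep = 19·(-4,4)/32² = (-0.0742,0.0742)
F = F_att + ΣF_rep = (-15.0742,20.0742)
p' = p + 1/10·F = (5.4926,-5.9926)

Fx=-15.0742 Fy=20.0742 x'=5.4926 y'=-5.9926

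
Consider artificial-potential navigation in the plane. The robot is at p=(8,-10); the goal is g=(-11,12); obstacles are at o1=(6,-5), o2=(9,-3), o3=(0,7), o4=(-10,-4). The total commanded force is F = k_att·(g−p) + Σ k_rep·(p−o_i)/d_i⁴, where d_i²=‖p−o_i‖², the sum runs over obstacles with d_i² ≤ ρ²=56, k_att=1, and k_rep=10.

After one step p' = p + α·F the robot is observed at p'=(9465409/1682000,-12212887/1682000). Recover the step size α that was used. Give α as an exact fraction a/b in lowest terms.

α = 1/8

F_att = 1·(g−p) = 1·(-19,22) = (-19.0000,22.0000)
o1: d²=29 ≤ ρ²=56; F_rep = 10·(2,-5)/29² = (0.0238,-0.0595)
o2: d²=50 ≤ ρ²=56; F_rep = 10·(-1,-7)/50² = (-0.0040,-0.0280)
o3: d²=353 > ρ²=56 → inactive
o4: d²=360 > ρ²=56 → inactive
F = F_att + ΣF_rep = (-18.9802,21.9125)
Δp = p'−p = (-2.3725,2.7391); α = Δx/Fx = (-3990591/1682000) / (-3990591/210250) = 1/8
check: Δy/Fy = (4607113/1682000) / (4607113/210250) = 1/8 ✓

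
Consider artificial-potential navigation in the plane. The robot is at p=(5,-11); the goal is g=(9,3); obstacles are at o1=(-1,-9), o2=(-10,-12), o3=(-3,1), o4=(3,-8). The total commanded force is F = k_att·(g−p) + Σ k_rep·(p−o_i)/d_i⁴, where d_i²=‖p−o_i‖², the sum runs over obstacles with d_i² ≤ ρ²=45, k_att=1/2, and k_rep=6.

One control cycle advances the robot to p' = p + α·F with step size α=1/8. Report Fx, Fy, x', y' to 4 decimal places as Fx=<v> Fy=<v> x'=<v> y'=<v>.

F_att = 1/2·(g−p) = 1/2·(4,14) = (2.0000,7.0000)
o1: d²=40 ≤ ρ²=45; F_rep = 6·(6,-2)/40² = (0.0225,-0.0075)
o2: d²=226 > ρ²=45 → inactive
o3: d²=208 > ρ²=45 → inactive
o4: d²=13 ≤ ρ²=45; F_rep = 6·(2,-3)/13² = (0.0710,-0.1065)
F = F_att + ΣF_rep = (2.0935,6.8860)
p' = p + 1/8·F = (5.2617,-10.1393)

Fx=2.0935 Fy=6.8860 x'=5.2617 y'=-10.1393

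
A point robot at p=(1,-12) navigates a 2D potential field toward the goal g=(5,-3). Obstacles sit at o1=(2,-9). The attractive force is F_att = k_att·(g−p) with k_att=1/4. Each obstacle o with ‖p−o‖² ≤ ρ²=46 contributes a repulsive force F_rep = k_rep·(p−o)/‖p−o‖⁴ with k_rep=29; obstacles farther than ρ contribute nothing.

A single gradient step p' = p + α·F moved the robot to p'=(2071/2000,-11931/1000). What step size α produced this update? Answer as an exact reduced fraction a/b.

α = 1/20

F_att = 1/4·(g−p) = 1/4·(4,9) = (1.0000,2.2500)
o1: d²=10 ≤ ρ²=46; F_rep = 29·(-1,-3)/10² = (-0.2900,-0.8700)
F = F_att + ΣF_rep = (0.7100,1.3800)
Δp = p'−p = (0.0355,0.0690); α = Δx/Fx = (71/2000) / (71/100) = 1/20
check: Δy/Fy = (69/1000) / (69/50) = 1/20 ✓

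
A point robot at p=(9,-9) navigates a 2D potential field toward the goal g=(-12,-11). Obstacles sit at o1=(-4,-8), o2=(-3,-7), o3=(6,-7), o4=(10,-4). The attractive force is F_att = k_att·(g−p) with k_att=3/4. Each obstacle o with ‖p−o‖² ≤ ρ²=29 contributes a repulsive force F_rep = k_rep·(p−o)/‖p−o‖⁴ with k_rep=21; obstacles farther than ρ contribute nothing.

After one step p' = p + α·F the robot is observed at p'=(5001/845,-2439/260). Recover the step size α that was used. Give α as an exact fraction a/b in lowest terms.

F_att = 3/4·(g−p) = 3/4·(-21,-2) = (-15.7500,-1.5000)
o1: d²=170 > ρ²=29 → inactive
o2: d²=148 > ρ²=29 → inactive
o3: d²=13 ≤ ρ²=29; F_rep = 21·(3,-2)/13² = (0.3728,-0.2485)
o4: d²=26 ≤ ρ²=29; F_rep = 21·(-1,-5)/26² = (-0.0311,-0.1553)
F = F_att + ΣF_rep = (-15.4083,-1.9038)
Δp = p'−p = (-3.0817,-0.3808); α = Δx/Fx = (-2604/845) / (-2604/169) = 1/5
check: Δy/Fy = (-99/260) / (-99/52) = 1/5 ✓

α = 1/5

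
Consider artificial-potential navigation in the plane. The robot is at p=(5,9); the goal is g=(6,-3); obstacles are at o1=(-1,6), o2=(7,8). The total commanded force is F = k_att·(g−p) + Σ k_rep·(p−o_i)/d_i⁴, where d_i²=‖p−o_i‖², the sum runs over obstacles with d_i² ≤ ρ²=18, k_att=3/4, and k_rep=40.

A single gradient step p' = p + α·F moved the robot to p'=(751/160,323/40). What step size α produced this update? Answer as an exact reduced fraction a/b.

α = 1/8

F_att = 3/4·(g−p) = 3/4·(1,-12) = (0.7500,-9.0000)
o1: d²=45 > ρ²=18 → inactive
o2: d²=5 ≤ ρ²=18; F_rep = 40·(-2,1)/5² = (-3.2000,1.6000)
F = F_att + ΣF_rep = (-2.4500,-7.4000)
Δp = p'−p = (-0.3063,-0.9250); α = Δx/Fx = (-49/160) / (-49/20) = 1/8
check: Δy/Fy = (-37/40) / (-37/5) = 1/8 ✓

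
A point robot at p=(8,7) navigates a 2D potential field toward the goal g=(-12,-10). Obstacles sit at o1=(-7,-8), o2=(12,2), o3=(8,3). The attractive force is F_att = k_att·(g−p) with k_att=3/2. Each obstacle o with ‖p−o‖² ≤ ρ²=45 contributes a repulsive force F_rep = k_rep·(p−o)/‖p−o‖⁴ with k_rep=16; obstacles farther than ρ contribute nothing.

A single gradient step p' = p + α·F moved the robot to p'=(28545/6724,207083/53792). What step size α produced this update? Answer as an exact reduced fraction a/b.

F_att = 3/2·(g−p) = 3/2·(-20,-17) = (-30.0000,-25.5000)
o1: d²=450 > ρ²=45 → inactive
o2: d²=41 ≤ ρ²=45; F_rep = 16·(-4,5)/41² = (-0.0381,0.0476)
o3: d²=16 ≤ ρ²=45; F_rep = 16·(0,4)/16² = (0.0000,0.2500)
F = F_att + ΣF_rep = (-30.0381,-25.2024)
Δp = p'−p = (-3.7548,-3.1503); α = Δx/Fx = (-25247/6724) / (-50494/1681) = 1/8
check: Δy/Fy = (-169461/53792) / (-169461/6724) = 1/8 ✓

α = 1/8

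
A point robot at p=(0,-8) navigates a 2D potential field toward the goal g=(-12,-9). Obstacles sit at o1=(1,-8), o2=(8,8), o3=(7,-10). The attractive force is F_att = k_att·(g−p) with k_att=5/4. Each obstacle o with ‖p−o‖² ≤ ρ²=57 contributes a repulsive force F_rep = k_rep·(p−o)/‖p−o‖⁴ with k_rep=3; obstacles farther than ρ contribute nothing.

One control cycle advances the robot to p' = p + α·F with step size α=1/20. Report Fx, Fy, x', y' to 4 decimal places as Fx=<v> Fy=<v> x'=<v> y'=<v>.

F_att = 5/4·(g−p) = 5/4·(-12,-1) = (-15.0000,-1.2500)
o1: d²=1 ≤ ρ²=57; F_rep = 3·(-1,0)/1² = (-3.0000,0.0000)
o2: d²=320 > ρ²=57 → inactive
o3: d²=53 ≤ ρ²=57; F_rep = 3·(-7,2)/53² = (-0.0075,0.0021)
F = F_att + ΣF_rep = (-18.0075,-1.2479)
p' = p + 1/20·F = (-0.9004,-8.0624)

Fx=-18.0075 Fy=-1.2479 x'=-0.9004 y'=-8.0624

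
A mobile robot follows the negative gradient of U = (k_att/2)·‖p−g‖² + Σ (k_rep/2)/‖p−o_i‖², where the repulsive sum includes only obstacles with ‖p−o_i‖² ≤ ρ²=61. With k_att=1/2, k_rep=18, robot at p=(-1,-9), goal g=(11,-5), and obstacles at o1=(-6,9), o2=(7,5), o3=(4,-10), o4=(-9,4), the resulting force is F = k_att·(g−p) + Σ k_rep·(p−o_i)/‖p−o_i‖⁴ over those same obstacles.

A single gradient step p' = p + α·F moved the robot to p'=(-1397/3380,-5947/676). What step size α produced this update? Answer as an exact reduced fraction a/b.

α = 1/10

F_att = 1/2·(g−p) = 1/2·(12,4) = (6.0000,2.0000)
o1: d²=349 > ρ²=61 → inactive
o2: d²=260 > ρ²=61 → inactive
o3: d²=26 ≤ ρ²=61; F_rep = 18·(-5,1)/26² = (-0.1331,0.0266)
o4: d²=233 > ρ²=61 → inactive
F = F_att + ΣF_rep = (5.8669,2.0266)
Δp = p'−p = (0.5867,0.2027); α = Δx/Fx = (1983/3380) / (1983/338) = 1/10
check: Δy/Fy = (137/676) / (685/338) = 1/10 ✓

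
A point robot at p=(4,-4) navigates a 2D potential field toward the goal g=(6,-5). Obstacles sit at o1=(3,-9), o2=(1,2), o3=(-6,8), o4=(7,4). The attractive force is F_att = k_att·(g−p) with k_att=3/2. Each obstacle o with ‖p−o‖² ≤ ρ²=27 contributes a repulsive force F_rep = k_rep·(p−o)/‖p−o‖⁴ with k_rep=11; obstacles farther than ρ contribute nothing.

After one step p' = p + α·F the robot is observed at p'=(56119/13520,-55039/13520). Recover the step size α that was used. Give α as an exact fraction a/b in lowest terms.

F_att = 3/2·(g−p) = 3/2·(2,-1) = (3.0000,-1.5000)
o1: d²=26 ≤ ρ²=27; F_rep = 11·(1,5)/26² = (0.0163,0.0814)
o2: d²=45 > ρ²=27 → inactive
o3: d²=244 > ρ²=27 → inactive
o4: d²=73 > ρ²=27 → inactive
F = F_att + ΣF_rep = (3.0163,-1.4186)
Δp = p'−p = (0.1508,-0.0709); α = Δx/Fx = (2039/13520) / (2039/676) = 1/20
check: Δy/Fy = (-959/13520) / (-959/676) = 1/20 ✓

α = 1/20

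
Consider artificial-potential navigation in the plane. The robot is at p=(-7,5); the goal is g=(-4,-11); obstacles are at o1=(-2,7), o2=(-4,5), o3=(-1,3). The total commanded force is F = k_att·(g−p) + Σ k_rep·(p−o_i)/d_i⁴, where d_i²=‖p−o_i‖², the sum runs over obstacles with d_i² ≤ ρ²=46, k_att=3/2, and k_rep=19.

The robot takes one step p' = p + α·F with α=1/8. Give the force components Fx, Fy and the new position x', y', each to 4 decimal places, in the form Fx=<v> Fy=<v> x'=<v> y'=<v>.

Fx=3.6121 Fy=-24.0214 x'=-6.5485 y'=1.9973

F_att = 3/2·(g−p) = 3/2·(3,-16) = (4.5000,-24.0000)
o1: d²=29 ≤ ρ²=46; F_rep = 19·(-5,-2)/29² = (-0.1130,-0.0452)
o2: d²=9 ≤ ρ²=46; F_rep = 19·(-3,0)/9² = (-0.7037,0.0000)
o3: d²=40 ≤ ρ²=46; F_rep = 19·(-6,2)/40² = (-0.0712,0.0238)
F = F_att + ΣF_rep = (3.6121,-24.0214)
p' = p + 1/8·F = (-6.5485,1.9973)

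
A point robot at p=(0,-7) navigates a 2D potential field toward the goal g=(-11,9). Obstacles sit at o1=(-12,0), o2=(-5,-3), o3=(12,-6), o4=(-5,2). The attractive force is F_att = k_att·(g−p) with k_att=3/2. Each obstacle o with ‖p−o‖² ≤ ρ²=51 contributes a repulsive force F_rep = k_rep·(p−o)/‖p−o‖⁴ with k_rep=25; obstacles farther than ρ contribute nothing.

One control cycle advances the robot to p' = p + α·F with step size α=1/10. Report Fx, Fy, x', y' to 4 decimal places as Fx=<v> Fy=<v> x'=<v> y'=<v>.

Fx=-16.4256 Fy=23.9405 x'=-1.6426 y'=-4.6059

F_att = 3/2·(g−p) = 3/2·(-11,16) = (-16.5000,24.0000)
o1: d²=193 > ρ²=51 → inactive
o2: d²=41 ≤ ρ²=51; F_rep = 25·(5,-4)/41² = (0.0744,-0.0595)
o3: d²=145 > ρ²=51 → inactive
o4: d²=106 > ρ²=51 → inactive
F = F_att + ΣF_rep = (-16.4256,23.9405)
p' = p + 1/10·F = (-1.6426,-4.6059)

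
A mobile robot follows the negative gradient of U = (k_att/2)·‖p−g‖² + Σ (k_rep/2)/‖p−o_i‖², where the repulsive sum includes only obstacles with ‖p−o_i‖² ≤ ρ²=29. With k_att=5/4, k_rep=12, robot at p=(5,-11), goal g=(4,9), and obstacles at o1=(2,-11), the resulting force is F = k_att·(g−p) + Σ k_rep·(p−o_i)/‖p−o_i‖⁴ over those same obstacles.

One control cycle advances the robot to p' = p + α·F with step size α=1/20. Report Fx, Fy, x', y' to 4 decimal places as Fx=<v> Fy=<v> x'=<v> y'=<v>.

Fx=-0.8056 Fy=25.0000 x'=4.9597 y'=-9.7500

F_att = 5/4·(g−p) = 5/4·(-1,20) = (-1.2500,25.0000)
o1: d²=9 ≤ ρ²=29; F_rep = 12·(3,0)/9² = (0.4444,0.0000)
F = F_att + ΣF_rep = (-0.8056,25.0000)
p' = p + 1/20·F = (4.9597,-9.7500)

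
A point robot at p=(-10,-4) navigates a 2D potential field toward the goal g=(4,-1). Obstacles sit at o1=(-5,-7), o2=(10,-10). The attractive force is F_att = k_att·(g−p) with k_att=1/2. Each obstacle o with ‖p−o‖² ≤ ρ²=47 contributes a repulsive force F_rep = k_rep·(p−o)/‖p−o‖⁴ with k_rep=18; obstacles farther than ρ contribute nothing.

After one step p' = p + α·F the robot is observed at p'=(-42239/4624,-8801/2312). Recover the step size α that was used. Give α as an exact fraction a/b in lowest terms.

α = 1/8

F_att = 1/2·(g−p) = 1/2·(14,3) = (7.0000,1.5000)
o1: d²=34 ≤ ρ²=47; F_rep = 18·(-5,3)/34² = (-0.0779,0.0467)
o2: d²=436 > ρ²=47 → inactive
F = F_att + ΣF_rep = (6.9221,1.5467)
Δp = p'−p = (0.8653,0.1933); α = Δx/Fx = (4001/4624) / (4001/578) = 1/8
check: Δy/Fy = (447/2312) / (447/289) = 1/8 ✓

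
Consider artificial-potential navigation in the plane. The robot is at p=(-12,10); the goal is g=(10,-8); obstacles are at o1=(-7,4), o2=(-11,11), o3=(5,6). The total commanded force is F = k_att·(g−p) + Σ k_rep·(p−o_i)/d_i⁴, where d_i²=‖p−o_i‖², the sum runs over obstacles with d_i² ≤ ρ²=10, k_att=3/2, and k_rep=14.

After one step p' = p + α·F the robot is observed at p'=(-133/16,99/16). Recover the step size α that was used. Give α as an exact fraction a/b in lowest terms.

α = 1/8

F_att = 3/2·(g−p) = 3/2·(22,-18) = (33.0000,-27.0000)
o1: d²=61 > ρ²=10 → inactive
o2: d²=2 ≤ ρ²=10; F_rep = 14·(-1,-1)/2² = (-3.5000,-3.5000)
o3: d²=305 > ρ²=10 → inactive
F = F_att + ΣF_rep = (29.5000,-30.5000)
Δp = p'−p = (3.6875,-3.8125); α = Δx/Fx = (59/16) / (59/2) = 1/8
check: Δy/Fy = (-61/16) / (-61/2) = 1/8 ✓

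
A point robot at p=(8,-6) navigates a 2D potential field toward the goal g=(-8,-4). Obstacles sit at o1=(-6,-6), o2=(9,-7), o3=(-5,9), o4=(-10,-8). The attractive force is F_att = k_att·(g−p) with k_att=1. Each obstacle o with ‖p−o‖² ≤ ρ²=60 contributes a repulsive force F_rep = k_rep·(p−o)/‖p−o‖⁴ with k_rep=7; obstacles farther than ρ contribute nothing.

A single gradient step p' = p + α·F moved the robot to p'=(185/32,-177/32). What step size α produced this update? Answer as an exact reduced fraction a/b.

α = 1/8

F_att = 1·(g−p) = 1·(-16,2) = (-16.0000,2.0000)
o1: d²=196 > ρ²=60 → inactive
o2: d²=2 ≤ ρ²=60; F_rep = 7·(-1,1)/2² = (-1.7500,1.7500)
o3: d²=394 > ρ²=60 → inactive
o4: d²=328 > ρ²=60 → inactive
F = F_att + ΣF_rep = (-17.7500,3.7500)
Δp = p'−p = (-2.2188,0.4688); α = Δx/Fx = (-71/32) / (-71/4) = 1/8
check: Δy/Fy = (15/32) / (15/4) = 1/8 ✓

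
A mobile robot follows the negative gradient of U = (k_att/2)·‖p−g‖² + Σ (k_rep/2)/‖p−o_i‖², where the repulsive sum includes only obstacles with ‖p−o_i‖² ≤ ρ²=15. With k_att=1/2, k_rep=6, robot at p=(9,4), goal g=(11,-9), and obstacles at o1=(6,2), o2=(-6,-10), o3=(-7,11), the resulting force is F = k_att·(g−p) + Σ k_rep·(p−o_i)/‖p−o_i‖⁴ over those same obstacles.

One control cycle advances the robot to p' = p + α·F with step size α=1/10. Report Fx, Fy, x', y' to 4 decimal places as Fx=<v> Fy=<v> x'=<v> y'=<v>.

Fx=1.1065 Fy=-6.4290 x'=9.1107 y'=3.3571

F_att = 1/2·(g−p) = 1/2·(2,-13) = (1.0000,-6.5000)
o1: d²=13 ≤ ρ²=15; F_rep = 6·(3,2)/13² = (0.1065,0.0710)
o2: d²=421 > ρ²=15 → inactive
o3: d²=305 > ρ²=15 → inactive
F = F_att + ΣF_rep = (1.1065,-6.4290)
p' = p + 1/10·F = (9.1107,3.3571)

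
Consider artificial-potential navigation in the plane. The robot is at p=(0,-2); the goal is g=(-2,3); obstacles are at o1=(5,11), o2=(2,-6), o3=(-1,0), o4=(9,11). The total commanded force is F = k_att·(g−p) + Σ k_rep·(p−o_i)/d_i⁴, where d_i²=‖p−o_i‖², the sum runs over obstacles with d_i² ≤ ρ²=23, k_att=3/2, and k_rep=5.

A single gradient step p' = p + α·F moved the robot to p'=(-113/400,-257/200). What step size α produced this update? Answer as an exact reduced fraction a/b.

α = 1/10

F_att = 3/2·(g−p) = 3/2·(-2,5) = (-3.0000,7.5000)
o1: d²=194 > ρ²=23 → inactive
o2: d²=20 ≤ ρ²=23; F_rep = 5·(-2,4)/20² = (-0.0250,0.0500)
o3: d²=5 ≤ ρ²=23; F_rep = 5·(1,-2)/5² = (0.2000,-0.4000)
o4: d²=250 > ρ²=23 → inactive
F = F_att + ΣF_rep = (-2.8250,7.1500)
Δp = p'−p = (-0.2825,0.7150); α = Δx/Fx = (-113/400) / (-113/40) = 1/10
check: Δy/Fy = (143/200) / (143/20) = 1/10 ✓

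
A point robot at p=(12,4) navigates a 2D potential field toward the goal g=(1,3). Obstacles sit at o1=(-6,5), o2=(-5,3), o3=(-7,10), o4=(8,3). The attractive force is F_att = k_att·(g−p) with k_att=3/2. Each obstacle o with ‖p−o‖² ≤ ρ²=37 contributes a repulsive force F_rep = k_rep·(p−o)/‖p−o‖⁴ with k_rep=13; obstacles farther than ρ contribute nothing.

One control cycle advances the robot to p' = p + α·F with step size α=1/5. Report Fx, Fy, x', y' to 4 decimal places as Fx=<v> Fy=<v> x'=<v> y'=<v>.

F_att = 3/2·(g−p) = 3/2·(-11,-1) = (-16.5000,-1.5000)
o1: d²=325 > ρ²=37 → inactive
o2: d²=290 > ρ²=37 → inactive
o3: d²=397 > ρ²=37 → inactive
o4: d²=17 ≤ ρ²=37; F_rep = 13·(4,1)/17² = (0.1799,0.0450)
F = F_att + ΣF_rep = (-16.3201,-1.4550)
p' = p + 1/5·F = (8.7360,3.7090)

Fx=-16.3201 Fy=-1.4550 x'=8.7360 y'=3.7090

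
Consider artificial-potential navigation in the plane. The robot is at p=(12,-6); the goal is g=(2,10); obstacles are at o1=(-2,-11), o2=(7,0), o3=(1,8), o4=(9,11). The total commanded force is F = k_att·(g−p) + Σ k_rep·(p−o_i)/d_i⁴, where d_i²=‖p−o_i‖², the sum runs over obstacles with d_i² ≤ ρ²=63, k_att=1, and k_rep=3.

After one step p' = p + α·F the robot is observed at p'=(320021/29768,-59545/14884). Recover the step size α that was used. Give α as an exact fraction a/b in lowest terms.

F_att = 1·(g−p) = 1·(-10,16) = (-10.0000,16.0000)
o1: d²=221 > ρ²=63 → inactive
o2: d²=61 ≤ ρ²=63; F_rep = 3·(5,-6)/61² = (0.0040,-0.0048)
o3: d²=317 > ρ²=63 → inactive
o4: d²=298 > ρ²=63 → inactive
F = F_att + ΣF_rep = (-9.9960,15.9952)
Δp = p'−p = (-1.2495,1.9994); α = Δx/Fx = (-37195/29768) / (-37195/3721) = 1/8
check: Δy/Fy = (29759/14884) / (59518/3721) = 1/8 ✓

α = 1/8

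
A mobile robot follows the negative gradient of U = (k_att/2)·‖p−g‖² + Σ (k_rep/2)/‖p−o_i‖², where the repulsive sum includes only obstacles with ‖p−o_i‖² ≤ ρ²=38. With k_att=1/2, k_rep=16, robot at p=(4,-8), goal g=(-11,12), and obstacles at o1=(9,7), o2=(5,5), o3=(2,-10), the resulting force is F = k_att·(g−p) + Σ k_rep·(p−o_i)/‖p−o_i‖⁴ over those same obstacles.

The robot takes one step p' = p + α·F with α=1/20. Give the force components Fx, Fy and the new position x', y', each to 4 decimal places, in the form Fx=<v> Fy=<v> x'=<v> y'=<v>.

Fx=-7.0000 Fy=10.5000 x'=3.6500 y'=-7.4750

F_att = 1/2·(g−p) = 1/2·(-15,20) = (-7.5000,10.0000)
o1: d²=250 > ρ²=38 → inactive
o2: d²=170 > ρ²=38 → inactive
o3: d²=8 ≤ ρ²=38; F_rep = 16·(2,2)/8² = (0.5000,0.5000)
F = F_att + ΣF_rep = (-7.0000,10.5000)
p' = p + 1/20·F = (3.6500,-7.4750)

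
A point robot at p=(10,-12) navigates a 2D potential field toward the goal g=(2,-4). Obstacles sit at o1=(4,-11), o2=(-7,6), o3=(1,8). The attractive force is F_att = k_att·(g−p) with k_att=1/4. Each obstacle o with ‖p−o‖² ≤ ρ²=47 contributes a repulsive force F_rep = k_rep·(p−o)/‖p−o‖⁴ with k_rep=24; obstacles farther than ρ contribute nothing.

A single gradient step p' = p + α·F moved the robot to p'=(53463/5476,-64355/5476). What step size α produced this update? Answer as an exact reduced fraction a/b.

α = 1/8

F_att = 1/4·(g−p) = 1/4·(-8,8) = (-2.0000,2.0000)
o1: d²=37 ≤ ρ²=47; F_rep = 24·(6,-1)/37² = (0.1052,-0.0175)
o2: d²=613 > ρ²=47 → inactive
o3: d²=481 > ρ²=47 → inactive
F = F_att + ΣF_rep = (-1.8948,1.9825)
Δp = p'−p = (-0.2369,0.2478); α = Δx/Fx = (-1297/5476) / (-2594/1369) = 1/8
check: Δy/Fy = (1357/5476) / (2714/1369) = 1/8 ✓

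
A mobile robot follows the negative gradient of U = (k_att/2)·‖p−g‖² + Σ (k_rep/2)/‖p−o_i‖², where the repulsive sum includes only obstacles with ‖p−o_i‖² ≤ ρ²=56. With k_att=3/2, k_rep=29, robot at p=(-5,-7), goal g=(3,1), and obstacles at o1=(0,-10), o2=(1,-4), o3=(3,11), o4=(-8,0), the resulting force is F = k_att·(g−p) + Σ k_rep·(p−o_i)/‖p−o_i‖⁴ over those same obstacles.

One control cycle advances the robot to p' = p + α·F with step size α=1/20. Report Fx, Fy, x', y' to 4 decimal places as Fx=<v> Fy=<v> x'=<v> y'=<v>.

Fx=11.7886 Fy=12.0323 x'=-4.4106 y'=-6.3984

F_att = 3/2·(g−p) = 3/2·(8,8) = (12.0000,12.0000)
o1: d²=34 ≤ ρ²=56; F_rep = 29·(-5,3)/34² = (-0.1254,0.0753)
o2: d²=45 ≤ ρ²=56; F_rep = 29·(-6,-3)/45² = (-0.0859,-0.0430)
o3: d²=388 > ρ²=56 → inactive
o4: d²=58 > ρ²=56 → inactive
F = F_att + ΣF_rep = (11.7886,12.0323)
p' = p + 1/20·F = (-4.4106,-6.3984)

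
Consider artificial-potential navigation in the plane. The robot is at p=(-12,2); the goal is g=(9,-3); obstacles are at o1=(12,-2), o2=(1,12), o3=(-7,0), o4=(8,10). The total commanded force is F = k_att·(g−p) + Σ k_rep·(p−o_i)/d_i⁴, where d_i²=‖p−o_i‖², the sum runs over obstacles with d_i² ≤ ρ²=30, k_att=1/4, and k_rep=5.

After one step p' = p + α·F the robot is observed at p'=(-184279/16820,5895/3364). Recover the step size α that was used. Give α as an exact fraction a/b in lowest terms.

F_att = 1/4·(g−p) = 1/4·(21,-5) = (5.2500,-1.2500)
o1: d²=592 > ρ²=30 → inactive
o2: d²=269 > ρ²=30 → inactive
o3: d²=29 ≤ ρ²=30; F_rep = 5·(-5,2)/29² = (-0.0297,0.0119)
o4: d²=464 > ρ²=30 → inactive
F = F_att + ΣF_rep = (5.2203,-1.2381)
Δp = p'−p = (1.0441,-0.2476); α = Δx/Fx = (17561/16820) / (17561/3364) = 1/5
check: Δy/Fy = (-833/3364) / (-4165/3364) = 1/5 ✓

α = 1/5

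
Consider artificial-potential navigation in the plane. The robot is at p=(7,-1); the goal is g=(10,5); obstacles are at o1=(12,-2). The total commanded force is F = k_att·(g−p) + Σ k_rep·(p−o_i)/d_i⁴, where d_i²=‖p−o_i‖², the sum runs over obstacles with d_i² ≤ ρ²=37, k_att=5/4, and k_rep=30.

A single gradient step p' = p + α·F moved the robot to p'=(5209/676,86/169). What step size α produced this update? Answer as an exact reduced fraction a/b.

α = 1/5

F_att = 5/4·(g−p) = 5/4·(3,6) = (3.7500,7.5000)
o1: d²=26 ≤ ρ²=37; F_rep = 30·(-5,1)/26² = (-0.2219,0.0444)
F = F_att + ΣF_rep = (3.5281,7.5444)
Δp = p'−p = (0.7056,1.5089); α = Δx/Fx = (477/676) / (2385/676) = 1/5
check: Δy/Fy = (255/169) / (1275/169) = 1/5 ✓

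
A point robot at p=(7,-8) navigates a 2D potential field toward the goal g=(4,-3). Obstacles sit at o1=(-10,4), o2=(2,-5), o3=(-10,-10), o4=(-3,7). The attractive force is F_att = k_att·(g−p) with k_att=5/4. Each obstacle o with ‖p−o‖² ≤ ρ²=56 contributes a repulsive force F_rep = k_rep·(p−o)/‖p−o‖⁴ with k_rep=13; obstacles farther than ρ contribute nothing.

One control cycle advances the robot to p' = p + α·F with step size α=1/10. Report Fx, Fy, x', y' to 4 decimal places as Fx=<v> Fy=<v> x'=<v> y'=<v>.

F_att = 5/4·(g−p) = 5/4·(-3,5) = (-3.7500,6.2500)
o1: d²=433 > ρ²=56 → inactive
o2: d²=34 ≤ ρ²=56; F_rep = 13·(5,-3)/34² = (0.0562,-0.0337)
o3: d²=293 > ρ²=56 → inactive
o4: d²=325 > ρ²=56 → inactive
F = F_att + ΣF_rep = (-3.6938,6.2163)
p' = p + 1/10·F = (6.6306,-7.3784)

Fx=-3.6938 Fy=6.2163 x'=6.6306 y'=-7.3784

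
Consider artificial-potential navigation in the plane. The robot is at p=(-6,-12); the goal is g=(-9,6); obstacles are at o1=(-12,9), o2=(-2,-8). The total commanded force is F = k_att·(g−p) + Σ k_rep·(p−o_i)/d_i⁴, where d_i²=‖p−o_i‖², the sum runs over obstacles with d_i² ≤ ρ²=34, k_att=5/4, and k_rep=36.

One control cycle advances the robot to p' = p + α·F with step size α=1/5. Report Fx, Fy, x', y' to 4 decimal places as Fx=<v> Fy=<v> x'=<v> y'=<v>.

Fx=-3.8906 Fy=22.3594 x'=-6.7781 y'=-7.5281

F_att = 5/4·(g−p) = 5/4·(-3,18) = (-3.7500,22.5000)
o1: d²=477 > ρ²=34 → inactive
o2: d²=32 ≤ ρ²=34; F_rep = 36·(-4,-4)/32² = (-0.1406,-0.1406)
F = F_att + ΣF_rep = (-3.8906,22.3594)
p' = p + 1/5·F = (-6.7781,-7.5281)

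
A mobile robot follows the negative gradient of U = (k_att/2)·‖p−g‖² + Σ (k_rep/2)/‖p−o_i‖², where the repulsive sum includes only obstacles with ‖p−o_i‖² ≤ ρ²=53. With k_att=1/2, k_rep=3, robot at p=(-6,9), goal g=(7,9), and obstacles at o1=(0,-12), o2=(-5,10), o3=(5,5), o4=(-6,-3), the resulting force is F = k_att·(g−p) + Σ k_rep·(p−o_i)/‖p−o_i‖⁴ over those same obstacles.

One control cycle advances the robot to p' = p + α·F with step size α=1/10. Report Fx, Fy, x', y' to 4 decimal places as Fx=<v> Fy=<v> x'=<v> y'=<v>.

Fx=5.7500 Fy=-0.7500 x'=-5.4250 y'=8.9250

F_att = 1/2·(g−p) = 1/2·(13,0) = (6.5000,0.0000)
o1: d²=477 > ρ²=53 → inactive
o2: d²=2 ≤ ρ²=53; F_rep = 3·(-1,-1)/2² = (-0.7500,-0.7500)
o3: d²=137 > ρ²=53 → inactive
o4: d²=144 > ρ²=53 → inactive
F = F_att + ΣF_rep = (5.7500,-0.7500)
p' = p + 1/10·F = (-5.4250,8.9250)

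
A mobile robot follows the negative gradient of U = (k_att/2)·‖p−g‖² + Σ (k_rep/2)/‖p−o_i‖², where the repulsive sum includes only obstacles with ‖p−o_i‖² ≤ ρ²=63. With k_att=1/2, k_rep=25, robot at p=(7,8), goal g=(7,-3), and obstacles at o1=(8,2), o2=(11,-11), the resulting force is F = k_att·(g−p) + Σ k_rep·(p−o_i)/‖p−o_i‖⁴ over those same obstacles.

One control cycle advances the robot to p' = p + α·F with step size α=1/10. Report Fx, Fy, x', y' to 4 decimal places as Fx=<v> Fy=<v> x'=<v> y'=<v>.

F_att = 1/2·(g−p) = 1/2·(0,-11) = (0.0000,-5.5000)
o1: d²=37 ≤ ρ²=63; F_rep = 25·(-1,6)/37² = (-0.0183,0.1096)
o2: d²=377 > ρ²=63 → inactive
F = F_att + ΣF_rep = (-0.0183,-5.3904)
p' = p + 1/10·F = (6.9982,7.4610)

Fx=-0.0183 Fy=-5.3904 x'=6.9982 y'=7.4610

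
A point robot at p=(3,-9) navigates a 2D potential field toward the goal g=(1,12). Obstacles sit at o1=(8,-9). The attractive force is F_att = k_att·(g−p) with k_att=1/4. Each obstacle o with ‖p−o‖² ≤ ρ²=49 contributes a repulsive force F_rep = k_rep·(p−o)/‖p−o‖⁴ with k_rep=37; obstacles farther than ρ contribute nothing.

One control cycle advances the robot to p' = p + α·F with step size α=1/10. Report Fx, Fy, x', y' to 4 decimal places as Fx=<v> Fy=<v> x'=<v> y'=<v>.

F_att = 1/4·(g−p) = 1/4·(-2,21) = (-0.5000,5.2500)
o1: d²=25 ≤ ρ²=49; F_rep = 37·(-5,0)/25² = (-0.2960,0.0000)
F = F_att + ΣF_rep = (-0.7960,5.2500)
p' = p + 1/10·F = (2.9204,-8.4750)

Fx=-0.7960 Fy=5.2500 x'=2.9204 y'=-8.4750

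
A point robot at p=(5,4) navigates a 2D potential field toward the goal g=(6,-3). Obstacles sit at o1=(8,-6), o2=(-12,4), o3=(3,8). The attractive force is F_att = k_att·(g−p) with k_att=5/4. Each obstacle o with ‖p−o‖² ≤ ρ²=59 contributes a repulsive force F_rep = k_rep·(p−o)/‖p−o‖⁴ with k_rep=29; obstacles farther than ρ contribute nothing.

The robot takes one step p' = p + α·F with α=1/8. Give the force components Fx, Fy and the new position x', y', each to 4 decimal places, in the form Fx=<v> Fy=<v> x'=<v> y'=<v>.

Fx=1.3950 Fy=-9.0400 x'=5.1744 y'=2.8700

F_att = 5/4·(g−p) = 5/4·(1,-7) = (1.2500,-8.7500)
o1: d²=109 > ρ²=59 → inactive
o2: d²=289 > ρ²=59 → inactive
o3: d²=20 ≤ ρ²=59; F_rep = 29·(2,-4)/20² = (0.1450,-0.2900)
F = F_att + ΣF_rep = (1.3950,-9.0400)
p' = p + 1/8·F = (5.1744,2.8700)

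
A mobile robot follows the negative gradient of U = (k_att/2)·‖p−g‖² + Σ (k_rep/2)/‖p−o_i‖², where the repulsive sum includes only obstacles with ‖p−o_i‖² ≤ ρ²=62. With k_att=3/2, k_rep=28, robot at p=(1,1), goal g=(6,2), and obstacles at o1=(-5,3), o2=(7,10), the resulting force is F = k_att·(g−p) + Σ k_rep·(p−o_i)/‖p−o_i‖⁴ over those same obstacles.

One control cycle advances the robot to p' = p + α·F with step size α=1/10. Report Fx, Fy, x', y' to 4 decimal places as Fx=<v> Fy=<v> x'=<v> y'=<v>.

F_att = 3/2·(g−p) = 3/2·(5,1) = (7.5000,1.5000)
o1: d²=40 ≤ ρ²=62; F_rep = 28·(6,-2)/40² = (0.1050,-0.0350)
o2: d²=117 > ρ²=62 → inactive
F = F_att + ΣF_rep = (7.6050,1.4650)
p' = p + 1/10·F = (1.7605,1.1465)

Fx=7.6050 Fy=1.4650 x'=1.7605 y'=1.1465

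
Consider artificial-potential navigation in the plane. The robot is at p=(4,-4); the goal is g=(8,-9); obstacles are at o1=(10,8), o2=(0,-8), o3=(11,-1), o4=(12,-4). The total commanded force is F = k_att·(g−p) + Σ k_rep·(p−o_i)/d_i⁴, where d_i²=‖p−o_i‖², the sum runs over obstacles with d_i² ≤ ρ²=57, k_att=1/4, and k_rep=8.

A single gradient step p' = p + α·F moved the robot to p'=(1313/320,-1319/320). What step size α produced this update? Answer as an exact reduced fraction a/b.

F_att = 1/4·(g−p) = 1/4·(4,-5) = (1.0000,-1.2500)
o1: d²=180 > ρ²=57 → inactive
o2: d²=32 ≤ ρ²=57; F_rep = 8·(4,4)/32² = (0.0312,0.0312)
o3: d²=58 > ρ²=57 → inactive
o4: d²=64 > ρ²=57 → inactive
F = F_att + ΣF_rep = (1.0312,-1.2188)
Δp = p'−p = (0.1031,-0.1219); α = Δx/Fx = (33/320) / (33/32) = 1/10
check: Δy/Fy = (-39/320) / (-39/32) = 1/10 ✓

α = 1/10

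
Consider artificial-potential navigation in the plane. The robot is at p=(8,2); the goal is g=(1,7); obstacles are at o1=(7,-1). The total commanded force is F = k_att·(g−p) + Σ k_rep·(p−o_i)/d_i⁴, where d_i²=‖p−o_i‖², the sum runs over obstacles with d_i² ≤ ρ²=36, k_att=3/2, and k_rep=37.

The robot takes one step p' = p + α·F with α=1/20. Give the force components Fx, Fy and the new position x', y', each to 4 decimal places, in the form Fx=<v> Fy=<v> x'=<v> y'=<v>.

Fx=-10.1300 Fy=8.6100 x'=7.4935 y'=2.4305

F_att = 3/2·(g−p) = 3/2·(-7,5) = (-10.5000,7.5000)
o1: d²=10 ≤ ρ²=36; F_rep = 37·(1,3)/10² = (0.3700,1.1100)
F = F_att + ΣF_rep = (-10.1300,8.6100)
p' = p + 1/20·F = (7.4935,2.4305)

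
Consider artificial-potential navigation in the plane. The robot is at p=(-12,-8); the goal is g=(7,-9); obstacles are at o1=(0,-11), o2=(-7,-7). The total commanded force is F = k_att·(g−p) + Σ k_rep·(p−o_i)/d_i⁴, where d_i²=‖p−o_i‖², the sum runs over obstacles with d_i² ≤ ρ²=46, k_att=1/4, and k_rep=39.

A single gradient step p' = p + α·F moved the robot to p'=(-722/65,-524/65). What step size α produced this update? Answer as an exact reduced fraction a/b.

F_att = 1/4·(g−p) = 1/4·(19,-1) = (4.7500,-0.2500)
o1: d²=153 > ρ²=46 → inactive
o2: d²=26 ≤ ρ²=46; F_rep = 39·(-5,-1)/26² = (-0.2885,-0.0577)
F = F_att + ΣF_rep = (4.4615,-0.3077)
Δp = p'−p = (0.8923,-0.0615); α = Δx/Fx = (58/65) / (58/13) = 1/5
check: Δy/Fy = (-4/65) / (-4/13) = 1/5 ✓

α = 1/5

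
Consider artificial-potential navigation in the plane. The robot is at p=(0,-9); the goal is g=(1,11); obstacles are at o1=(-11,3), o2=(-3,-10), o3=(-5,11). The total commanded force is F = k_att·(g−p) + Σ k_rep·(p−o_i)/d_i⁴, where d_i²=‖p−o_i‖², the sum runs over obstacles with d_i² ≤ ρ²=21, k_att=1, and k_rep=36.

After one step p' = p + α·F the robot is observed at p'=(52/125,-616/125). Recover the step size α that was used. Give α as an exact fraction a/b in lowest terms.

F_att = 1·(g−p) = 1·(1,20) = (1.0000,20.0000)
o1: d²=265 > ρ²=21 → inactive
o2: d²=10 ≤ ρ²=21; F_rep = 36·(3,1)/10² = (1.0800,0.3600)
o3: d²=425 > ρ²=21 → inactive
F = F_att + ΣF_rep = (2.0800,20.3600)
Δp = p'−p = (0.4160,4.0720); α = Δx/Fx = (52/125) / (52/25) = 1/5
check: Δy/Fy = (509/125) / (509/25) = 1/5 ✓

α = 1/5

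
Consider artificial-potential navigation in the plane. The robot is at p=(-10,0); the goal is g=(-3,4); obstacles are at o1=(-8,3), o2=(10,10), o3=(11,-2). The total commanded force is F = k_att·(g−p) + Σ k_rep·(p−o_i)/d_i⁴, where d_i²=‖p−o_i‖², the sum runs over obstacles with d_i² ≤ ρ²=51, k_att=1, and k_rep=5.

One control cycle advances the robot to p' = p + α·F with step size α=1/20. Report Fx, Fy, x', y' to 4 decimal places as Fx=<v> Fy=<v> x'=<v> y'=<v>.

F_att = 1·(g−p) = 1·(7,4) = (7.0000,4.0000)
o1: d²=13 ≤ ρ²=51; F_rep = 5·(-2,-3)/13² = (-0.0592,-0.0888)
o2: d²=500 > ρ²=51 → inactive
o3: d²=445 > ρ²=51 → inactive
F = F_att + ΣF_rep = (6.9408,3.9112)
p' = p + 1/20·F = (-9.6530,0.1956)

Fx=6.9408 Fy=3.9112 x'=-9.6530 y'=0.1956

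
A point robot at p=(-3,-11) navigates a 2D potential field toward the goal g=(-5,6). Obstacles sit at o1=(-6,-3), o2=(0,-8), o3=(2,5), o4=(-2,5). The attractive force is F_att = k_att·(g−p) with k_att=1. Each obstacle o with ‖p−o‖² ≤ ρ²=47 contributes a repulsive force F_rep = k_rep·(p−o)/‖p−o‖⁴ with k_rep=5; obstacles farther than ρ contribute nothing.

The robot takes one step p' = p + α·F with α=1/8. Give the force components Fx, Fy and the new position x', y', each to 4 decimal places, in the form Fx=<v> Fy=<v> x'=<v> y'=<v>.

F_att = 1·(g−p) = 1·(-2,17) = (-2.0000,17.0000)
o1: d²=73 > ρ²=47 → inactive
o2: d²=18 ≤ ρ²=47; F_rep = 5·(-3,-3)/18² = (-0.0463,-0.0463)
o3: d²=281 > ρ²=47 → inactive
o4: d²=257 > ρ²=47 → inactive
F = F_att + ΣF_rep = (-2.0463,16.9537)
p' = p + 1/8·F = (-3.2558,-8.8808)

Fx=-2.0463 Fy=16.9537 x'=-3.2558 y'=-8.8808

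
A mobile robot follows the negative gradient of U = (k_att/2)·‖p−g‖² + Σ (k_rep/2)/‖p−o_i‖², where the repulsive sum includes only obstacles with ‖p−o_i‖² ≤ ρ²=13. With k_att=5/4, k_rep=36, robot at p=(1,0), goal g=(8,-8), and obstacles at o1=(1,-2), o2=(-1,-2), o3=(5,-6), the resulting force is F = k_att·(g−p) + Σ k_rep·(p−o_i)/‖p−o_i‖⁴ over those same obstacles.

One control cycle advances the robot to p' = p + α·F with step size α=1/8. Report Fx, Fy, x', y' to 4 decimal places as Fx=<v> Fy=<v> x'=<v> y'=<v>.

F_att = 5/4·(g−p) = 5/4·(7,-8) = (8.7500,-10.0000)
o1: d²=4 ≤ ρ²=13; F_rep = 36·(0,2)/4² = (0.0000,4.5000)
o2: d²=8 ≤ ρ²=13; F_rep = 36·(2,2)/8² = (1.1250,1.1250)
o3: d²=52 > ρ²=13 → inactive
F = F_att + ΣF_rep = (9.8750,-4.3750)
p' = p + 1/8·F = (2.2344,-0.5469)

Fx=9.8750 Fy=-4.3750 x'=2.2344 y'=-0.5469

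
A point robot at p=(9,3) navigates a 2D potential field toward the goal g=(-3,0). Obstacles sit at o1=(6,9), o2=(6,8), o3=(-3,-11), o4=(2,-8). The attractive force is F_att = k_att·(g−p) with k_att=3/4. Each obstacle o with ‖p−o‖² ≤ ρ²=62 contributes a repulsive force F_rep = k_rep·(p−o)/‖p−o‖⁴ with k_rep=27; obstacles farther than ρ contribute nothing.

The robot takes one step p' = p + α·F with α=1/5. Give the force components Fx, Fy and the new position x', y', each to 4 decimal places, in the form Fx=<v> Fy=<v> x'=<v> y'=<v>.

F_att = 3/4·(g−p) = 3/4·(-12,-3) = (-9.0000,-2.2500)
o1: d²=45 ≤ ρ²=62; F_rep = 27·(3,-6)/45² = (0.0400,-0.0800)
o2: d²=34 ≤ ρ²=62; F_rep = 27·(3,-5)/34² = (0.0701,-0.1168)
o3: d²=340 > ρ²=62 → inactive
o4: d²=170 > ρ²=62 → inactive
F = F_att + ΣF_rep = (-8.8899,-2.4468)
p' = p + 1/5·F = (7.2220,2.5106)

Fx=-8.8899 Fy=-2.4468 x'=7.2220 y'=2.5106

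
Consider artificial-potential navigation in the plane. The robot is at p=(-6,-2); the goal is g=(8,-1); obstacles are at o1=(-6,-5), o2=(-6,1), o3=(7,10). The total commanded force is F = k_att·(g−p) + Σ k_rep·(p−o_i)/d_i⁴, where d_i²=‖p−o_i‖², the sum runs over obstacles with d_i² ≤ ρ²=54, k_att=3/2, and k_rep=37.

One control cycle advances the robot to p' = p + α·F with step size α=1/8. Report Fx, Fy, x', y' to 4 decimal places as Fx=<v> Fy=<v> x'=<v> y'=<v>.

Fx=21.0000 Fy=1.5000 x'=-3.3750 y'=-1.8125

F_att = 3/2·(g−p) = 3/2·(14,1) = (21.0000,1.5000)
o1: d²=9 ≤ ρ²=54; F_rep = 37·(0,3)/9² = (0.0000,1.3704)
o2: d²=9 ≤ ρ²=54; F_rep = 37·(0,-3)/9² = (0.0000,-1.3704)
o3: d²=313 > ρ²=54 → inactive
F = F_att + ΣF_rep = (21.0000,1.5000)
p' = p + 1/8·F = (-3.3750,-1.8125)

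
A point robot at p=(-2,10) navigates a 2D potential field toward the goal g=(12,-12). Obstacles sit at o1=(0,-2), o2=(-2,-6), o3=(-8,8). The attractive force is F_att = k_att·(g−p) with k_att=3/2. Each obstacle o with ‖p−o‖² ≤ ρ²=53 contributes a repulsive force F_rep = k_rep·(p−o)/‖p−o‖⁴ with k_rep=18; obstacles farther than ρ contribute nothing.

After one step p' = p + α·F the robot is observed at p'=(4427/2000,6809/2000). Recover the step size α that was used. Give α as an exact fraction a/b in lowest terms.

α = 1/5

F_att = 3/2·(g−p) = 3/2·(14,-22) = (21.0000,-33.0000)
o1: d²=148 > ρ²=53 → inactive
o2: d²=256 > ρ²=53 → inactive
o3: d²=40 ≤ ρ²=53; F_rep = 18·(6,2)/40² = (0.0675,0.0225)
F = F_att + ΣF_rep = (21.0675,-32.9775)
Δp = p'−p = (4.2135,-6.5955); α = Δx/Fx = (8427/2000) / (8427/400) = 1/5
check: Δy/Fy = (-13191/2000) / (-13191/400) = 1/5 ✓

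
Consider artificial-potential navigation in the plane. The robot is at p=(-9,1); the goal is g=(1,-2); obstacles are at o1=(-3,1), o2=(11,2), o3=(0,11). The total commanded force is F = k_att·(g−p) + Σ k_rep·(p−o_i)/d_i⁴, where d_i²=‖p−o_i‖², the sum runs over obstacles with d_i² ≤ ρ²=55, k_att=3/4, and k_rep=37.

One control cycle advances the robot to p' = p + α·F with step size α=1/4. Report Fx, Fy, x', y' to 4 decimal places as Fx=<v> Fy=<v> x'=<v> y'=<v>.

F_att = 3/4·(g−p) = 3/4·(10,-3) = (7.5000,-2.2500)
o1: d²=36 ≤ ρ²=55; F_rep = 37·(-6,0)/36² = (-0.1713,0.0000)
o2: d²=401 > ρ²=55 → inactive
o3: d²=181 > ρ²=55 → inactive
F = F_att + ΣF_rep = (7.3287,-2.2500)
p' = p + 1/4·F = (-7.1678,0.4375)

Fx=7.3287 Fy=-2.2500 x'=-7.1678 y'=0.4375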